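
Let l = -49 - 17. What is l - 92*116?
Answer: -10738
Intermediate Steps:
l = -66
l - 92*116 = -66 - 92*116 = -66 - 10672 = -10738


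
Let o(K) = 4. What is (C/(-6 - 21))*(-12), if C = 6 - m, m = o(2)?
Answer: 8/9 ≈ 0.88889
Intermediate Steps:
m = 4
C = 2 (C = 6 - 1*4 = 6 - 4 = 2)
(C/(-6 - 21))*(-12) = (2/(-6 - 21))*(-12) = (2/(-27))*(-12) = -1/27*2*(-12) = -2/27*(-12) = 8/9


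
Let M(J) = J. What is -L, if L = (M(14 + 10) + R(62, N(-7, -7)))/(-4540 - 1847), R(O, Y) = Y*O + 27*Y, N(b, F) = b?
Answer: -599/6387 ≈ -0.093784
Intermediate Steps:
R(O, Y) = 27*Y + O*Y (R(O, Y) = O*Y + 27*Y = 27*Y + O*Y)
L = 599/6387 (L = ((14 + 10) - 7*(27 + 62))/(-4540 - 1847) = (24 - 7*89)/(-6387) = (24 - 623)*(-1/6387) = -599*(-1/6387) = 599/6387 ≈ 0.093784)
-L = -1*599/6387 = -599/6387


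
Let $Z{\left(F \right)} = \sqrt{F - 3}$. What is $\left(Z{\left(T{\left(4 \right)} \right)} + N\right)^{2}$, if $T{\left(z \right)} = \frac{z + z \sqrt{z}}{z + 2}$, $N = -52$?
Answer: $\left(52 - i\right)^{2} \approx 2703.0 - 104.0 i$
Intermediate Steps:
$T{\left(z \right)} = \frac{z + z^{\frac{3}{2}}}{2 + z}$
$Z{\left(F \right)} = \sqrt{-3 + F}$
$\left(Z{\left(T{\left(4 \right)} \right)} + N\right)^{2} = \left(\sqrt{-3 + \frac{4 + 4^{\frac{3}{2}}}{2 + 4}} - 52\right)^{2} = \left(\sqrt{-3 + \frac{4 + 8}{6}} - 52\right)^{2} = \left(\sqrt{-3 + \frac{1}{6} \cdot 12} - 52\right)^{2} = \left(\sqrt{-3 + 2} - 52\right)^{2} = \left(\sqrt{-1} - 52\right)^{2} = \left(i - 52\right)^{2} = \left(-52 + i\right)^{2}$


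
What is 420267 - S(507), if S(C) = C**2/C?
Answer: 419760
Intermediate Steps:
S(C) = C
420267 - S(507) = 420267 - 1*507 = 420267 - 507 = 419760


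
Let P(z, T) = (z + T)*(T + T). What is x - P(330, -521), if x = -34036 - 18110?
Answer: -251168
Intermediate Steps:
x = -52146
P(z, T) = 2*T*(T + z) (P(z, T) = (T + z)*(2*T) = 2*T*(T + z))
x - P(330, -521) = -52146 - 2*(-521)*(-521 + 330) = -52146 - 2*(-521)*(-191) = -52146 - 1*199022 = -52146 - 199022 = -251168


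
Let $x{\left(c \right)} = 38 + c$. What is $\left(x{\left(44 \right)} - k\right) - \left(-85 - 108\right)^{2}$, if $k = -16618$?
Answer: $-20549$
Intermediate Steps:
$\left(x{\left(44 \right)} - k\right) - \left(-85 - 108\right)^{2} = \left(\left(38 + 44\right) - -16618\right) - \left(-85 - 108\right)^{2} = \left(82 + 16618\right) - \left(-193\right)^{2} = 16700 - 37249 = -20549$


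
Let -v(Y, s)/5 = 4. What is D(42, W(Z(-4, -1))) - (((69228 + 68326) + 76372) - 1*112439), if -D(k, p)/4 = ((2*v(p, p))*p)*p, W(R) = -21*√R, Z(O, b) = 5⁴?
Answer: 43998513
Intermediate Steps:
v(Y, s) = -20 (v(Y, s) = -5*4 = -20)
Z(O, b) = 625
D(k, p) = 160*p² (D(k, p) = -4*(2*(-20))*p*p = -4*(-40*p)*p = -(-160)*p² = 160*p²)
D(42, W(Z(-4, -1))) - (((69228 + 68326) + 76372) - 1*112439) = 160*(-21*√625)² - (((69228 + 68326) + 76372) - 1*112439) = 160*(-21*25)² - ((137554 + 76372) - 112439) = 160*(-525)² - (213926 - 112439) = 160*275625 - 1*101487 = 44100000 - 101487 = 43998513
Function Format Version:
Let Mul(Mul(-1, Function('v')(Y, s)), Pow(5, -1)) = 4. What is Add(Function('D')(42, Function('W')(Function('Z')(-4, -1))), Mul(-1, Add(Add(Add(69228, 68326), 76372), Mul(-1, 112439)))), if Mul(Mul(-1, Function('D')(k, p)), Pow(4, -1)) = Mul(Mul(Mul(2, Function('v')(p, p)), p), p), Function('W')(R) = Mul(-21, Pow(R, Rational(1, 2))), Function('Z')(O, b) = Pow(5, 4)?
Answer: 43998513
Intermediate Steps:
Function('v')(Y, s) = -20 (Function('v')(Y, s) = Mul(-5, 4) = -20)
Function('Z')(O, b) = 625
Function('D')(k, p) = Mul(160, Pow(p, 2)) (Function('D')(k, p) = Mul(-4, Mul(Mul(Mul(2, -20), p), p)) = Mul(-4, Mul(Mul(-40, p), p)) = Mul(-4, Mul(-40, Pow(p, 2))) = Mul(160, Pow(p, 2)))
Add(Function('D')(42, Function('W')(Function('Z')(-4, -1))), Mul(-1, Add(Add(Add(69228, 68326), 76372), Mul(-1, 112439)))) = Add(Mul(160, Pow(Mul(-21, Pow(625, Rational(1, 2))), 2)), Mul(-1, Add(Add(Add(69228, 68326), 76372), Mul(-1, 112439)))) = Add(Mul(160, Pow(Mul(-21, 25), 2)), Mul(-1, Add(Add(137554, 76372), -112439))) = Add(Mul(160, Pow(-525, 2)), Mul(-1, Add(213926, -112439))) = Add(Mul(160, 275625), Mul(-1, 101487)) = Add(44100000, -101487) = 43998513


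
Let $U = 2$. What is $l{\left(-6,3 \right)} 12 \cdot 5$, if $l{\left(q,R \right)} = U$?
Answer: $120$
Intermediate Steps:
$l{\left(q,R \right)} = 2$
$l{\left(-6,3 \right)} 12 \cdot 5 = 2 \cdot 12 \cdot 5 = 2 \cdot 60 = 120$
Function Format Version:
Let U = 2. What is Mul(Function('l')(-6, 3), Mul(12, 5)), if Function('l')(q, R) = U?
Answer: 120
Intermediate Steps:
Function('l')(q, R) = 2
Mul(Function('l')(-6, 3), Mul(12, 5)) = Mul(2, Mul(12, 5)) = Mul(2, 60) = 120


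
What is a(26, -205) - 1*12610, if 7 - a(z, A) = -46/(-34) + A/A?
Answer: -214291/17 ≈ -12605.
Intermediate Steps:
a(z, A) = 79/17 (a(z, A) = 7 - (-46/(-34) + A/A) = 7 - (-46*(-1/34) + 1) = 7 - (23/17 + 1) = 7 - 1*40/17 = 7 - 40/17 = 79/17)
a(26, -205) - 1*12610 = 79/17 - 1*12610 = 79/17 - 12610 = -214291/17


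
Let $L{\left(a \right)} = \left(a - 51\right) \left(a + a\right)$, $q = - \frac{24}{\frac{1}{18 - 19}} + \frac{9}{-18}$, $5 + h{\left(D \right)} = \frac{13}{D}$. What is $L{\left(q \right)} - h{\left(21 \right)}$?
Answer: $- \frac{54101}{42} \approx -1288.1$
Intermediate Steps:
$h{\left(D \right)} = -5 + \frac{13}{D}$
$q = \frac{47}{2}$ ($q = - \frac{24}{\frac{1}{-1}} + 9 \left(- \frac{1}{18}\right) = - \frac{24}{-1} - \frac{1}{2} = \left(-24\right) \left(-1\right) - \frac{1}{2} = 24 - \frac{1}{2} = \frac{47}{2} \approx 23.5$)
$L{\left(a \right)} = 2 a \left(-51 + a\right)$ ($L{\left(a \right)} = \left(-51 + a\right) 2 a = 2 a \left(-51 + a\right)$)
$L{\left(q \right)} - h{\left(21 \right)} = 2 \cdot \frac{47}{2} \left(-51 + \frac{47}{2}\right) - \left(-5 + \frac{13}{21}\right) = 2 \cdot \frac{47}{2} \left(- \frac{55}{2}\right) - \left(-5 + 13 \cdot \frac{1}{21}\right) = - \frac{2585}{2} - \left(-5 + \frac{13}{21}\right) = - \frac{2585}{2} - - \frac{92}{21} = - \frac{2585}{2} + \frac{92}{21} = - \frac{54101}{42}$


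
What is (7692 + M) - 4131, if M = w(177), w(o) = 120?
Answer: 3681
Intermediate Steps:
M = 120
(7692 + M) - 4131 = (7692 + 120) - 4131 = 7812 - 4131 = 3681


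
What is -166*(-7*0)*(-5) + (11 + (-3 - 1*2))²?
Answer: 36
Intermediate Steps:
-166*(-7*0)*(-5) + (11 + (-3 - 1*2))² = -0*(-5) + (11 + (-3 - 2))² = -166*0 + (11 - 5)² = 0 + 6² = 0 + 36 = 36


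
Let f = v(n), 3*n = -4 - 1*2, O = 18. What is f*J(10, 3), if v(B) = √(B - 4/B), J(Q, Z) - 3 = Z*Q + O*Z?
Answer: 0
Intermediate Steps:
J(Q, Z) = 3 + 18*Z + Q*Z (J(Q, Z) = 3 + (Z*Q + 18*Z) = 3 + (Q*Z + 18*Z) = 3 + (18*Z + Q*Z) = 3 + 18*Z + Q*Z)
n = -2 (n = (-4 - 1*2)/3 = (-4 - 2)/3 = (⅓)*(-6) = -2)
f = 0 (f = √(-2 - 4/(-2)) = √(-2 - 4*(-½)) = √(-2 + 2) = √0 = 0)
f*J(10, 3) = 0*(3 + 18*3 + 10*3) = 0*(3 + 54 + 30) = 0*87 = 0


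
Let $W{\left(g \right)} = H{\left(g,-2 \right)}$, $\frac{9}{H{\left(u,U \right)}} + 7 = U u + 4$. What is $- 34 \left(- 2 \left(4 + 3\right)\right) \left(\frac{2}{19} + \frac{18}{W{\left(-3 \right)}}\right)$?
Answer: $\frac{55216}{19} \approx 2906.1$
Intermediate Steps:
$H{\left(u,U \right)} = \frac{9}{-3 + U u}$ ($H{\left(u,U \right)} = \frac{9}{-7 + \left(U u + 4\right)} = \frac{9}{-7 + \left(4 + U u\right)} = \frac{9}{-3 + U u}$)
$W{\left(g \right)} = \frac{9}{-3 - 2 g}$
$- 34 \left(- 2 \left(4 + 3\right)\right) \left(\frac{2}{19} + \frac{18}{W{\left(-3 \right)}}\right) = - 34 \left(- 2 \left(4 + 3\right)\right) \left(\frac{2}{19} + \frac{18}{\left(-9\right) \frac{1}{3 + 2 \left(-3\right)}}\right) = - 34 \left(\left(-2\right) 7\right) \left(2 \cdot \frac{1}{19} + \frac{18}{\left(-9\right) \frac{1}{3 - 6}}\right) = \left(-34\right) \left(-14\right) \left(\frac{2}{19} + \frac{18}{\left(-9\right) \frac{1}{-3}}\right) = 476 \left(\frac{2}{19} + \frac{18}{\left(-9\right) \left(- \frac{1}{3}\right)}\right) = 476 \left(\frac{2}{19} + \frac{18}{3}\right) = 476 \left(\frac{2}{19} + 18 \cdot \frac{1}{3}\right) = 476 \left(\frac{2}{19} + 6\right) = 476 \cdot \frac{116}{19} = \frac{55216}{19}$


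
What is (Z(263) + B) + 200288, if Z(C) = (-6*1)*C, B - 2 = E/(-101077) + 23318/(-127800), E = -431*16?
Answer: 1283444361651257/6458820300 ≈ 1.9871e+5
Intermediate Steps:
E = -6896
B = 12179838257/6458820300 (B = 2 + (-6896/(-101077) + 23318/(-127800)) = 2 + (-6896*(-1/101077) + 23318*(-1/127800)) = 2 + (6896/101077 - 11659/63900) = 2 - 737802343/6458820300 = 12179838257/6458820300 ≈ 1.8858)
Z(C) = -6*C
(Z(263) + B) + 200288 = (-6*263 + 12179838257/6458820300) + 200288 = (-1578 + 12179838257/6458820300) + 200288 = -10179838595143/6458820300 + 200288 = 1283444361651257/6458820300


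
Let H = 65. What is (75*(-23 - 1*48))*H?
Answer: -346125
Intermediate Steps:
(75*(-23 - 1*48))*H = (75*(-23 - 1*48))*65 = (75*(-23 - 48))*65 = (75*(-71))*65 = -5325*65 = -346125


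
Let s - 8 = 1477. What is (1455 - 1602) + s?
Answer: 1338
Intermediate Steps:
s = 1485 (s = 8 + 1477 = 1485)
(1455 - 1602) + s = (1455 - 1602) + 1485 = -147 + 1485 = 1338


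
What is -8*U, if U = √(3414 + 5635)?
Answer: -8*√9049 ≈ -761.01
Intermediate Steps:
U = √9049 ≈ 95.126
-8*U = -8*√9049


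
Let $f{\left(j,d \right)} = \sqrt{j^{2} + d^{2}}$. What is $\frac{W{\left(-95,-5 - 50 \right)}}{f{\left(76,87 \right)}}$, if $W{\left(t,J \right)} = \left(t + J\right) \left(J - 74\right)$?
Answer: $\frac{3870 \sqrt{13345}}{2669} \approx 167.5$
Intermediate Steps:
$f{\left(j,d \right)} = \sqrt{d^{2} + j^{2}}$
$W{\left(t,J \right)} = \left(-74 + J\right) \left(J + t\right)$ ($W{\left(t,J \right)} = \left(J + t\right) \left(-74 + J\right) = \left(-74 + J\right) \left(J + t\right)$)
$\frac{W{\left(-95,-5 - 50 \right)}}{f{\left(76,87 \right)}} = \frac{\left(-5 - 50\right)^{2} - 74 \left(-5 - 50\right) - -7030 + \left(-5 - 50\right) \left(-95\right)}{\sqrt{87^{2} + 76^{2}}} = \frac{\left(-55\right)^{2} - -4070 + 7030 - -5225}{\sqrt{7569 + 5776}} = \frac{3025 + 4070 + 7030 + 5225}{\sqrt{13345}} = 19350 \frac{\sqrt{13345}}{13345} = \frac{3870 \sqrt{13345}}{2669}$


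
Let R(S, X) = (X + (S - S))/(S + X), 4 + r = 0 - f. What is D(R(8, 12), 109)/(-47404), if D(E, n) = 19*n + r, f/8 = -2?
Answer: -2083/47404 ≈ -0.043941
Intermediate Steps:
f = -16 (f = 8*(-2) = -16)
r = 12 (r = -4 + (0 - 1*(-16)) = -4 + (0 + 16) = -4 + 16 = 12)
R(S, X) = X/(S + X) (R(S, X) = (X + 0)/(S + X) = X/(S + X))
D(E, n) = 12 + 19*n (D(E, n) = 19*n + 12 = 12 + 19*n)
D(R(8, 12), 109)/(-47404) = (12 + 19*109)/(-47404) = (12 + 2071)*(-1/47404) = 2083*(-1/47404) = -2083/47404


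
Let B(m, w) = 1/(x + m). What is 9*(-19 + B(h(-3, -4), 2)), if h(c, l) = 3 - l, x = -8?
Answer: -180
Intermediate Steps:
B(m, w) = 1/(-8 + m)
9*(-19 + B(h(-3, -4), 2)) = 9*(-19 + 1/(-8 + (3 - 1*(-4)))) = 9*(-19 + 1/(-8 + (3 + 4))) = 9*(-19 + 1/(-8 + 7)) = 9*(-19 + 1/(-1)) = 9*(-19 - 1) = 9*(-20) = -180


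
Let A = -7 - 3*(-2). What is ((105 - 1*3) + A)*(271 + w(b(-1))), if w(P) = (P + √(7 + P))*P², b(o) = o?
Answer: 27270 + 101*√6 ≈ 27517.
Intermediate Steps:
A = -1 (A = -7 + 6 = -1)
w(P) = P²*(P + √(7 + P))
((105 - 1*3) + A)*(271 + w(b(-1))) = ((105 - 1*3) - 1)*(271 + (-1)²*(-1 + √(7 - 1))) = ((105 - 3) - 1)*(271 + 1*(-1 + √6)) = (102 - 1)*(271 + (-1 + √6)) = 101*(270 + √6) = 27270 + 101*√6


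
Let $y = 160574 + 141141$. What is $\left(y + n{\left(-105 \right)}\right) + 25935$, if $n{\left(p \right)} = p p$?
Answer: $338675$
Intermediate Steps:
$y = 301715$
$n{\left(p \right)} = p^{2}$
$\left(y + n{\left(-105 \right)}\right) + 25935 = \left(301715 + \left(-105\right)^{2}\right) + 25935 = \left(301715 + 11025\right) + 25935 = 312740 + 25935 = 338675$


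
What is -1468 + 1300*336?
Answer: 435332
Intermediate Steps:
-1468 + 1300*336 = -1468 + 436800 = 435332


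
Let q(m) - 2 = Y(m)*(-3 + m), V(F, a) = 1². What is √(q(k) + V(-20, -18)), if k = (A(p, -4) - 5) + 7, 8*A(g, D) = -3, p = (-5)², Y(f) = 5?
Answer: I*√62/4 ≈ 1.9685*I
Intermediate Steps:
p = 25
A(g, D) = -3/8 (A(g, D) = (⅛)*(-3) = -3/8)
V(F, a) = 1
k = 13/8 (k = (-3/8 - 5) + 7 = -43/8 + 7 = 13/8 ≈ 1.6250)
q(m) = -13 + 5*m (q(m) = 2 + 5*(-3 + m) = 2 + (-15 + 5*m) = -13 + 5*m)
√(q(k) + V(-20, -18)) = √((-13 + 5*(13/8)) + 1) = √((-13 + 65/8) + 1) = √(-39/8 + 1) = √(-31/8) = I*√62/4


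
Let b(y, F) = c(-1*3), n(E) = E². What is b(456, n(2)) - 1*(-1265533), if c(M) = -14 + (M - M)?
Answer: 1265519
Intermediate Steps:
c(M) = -14 (c(M) = -14 + 0 = -14)
b(y, F) = -14
b(456, n(2)) - 1*(-1265533) = -14 - 1*(-1265533) = -14 + 1265533 = 1265519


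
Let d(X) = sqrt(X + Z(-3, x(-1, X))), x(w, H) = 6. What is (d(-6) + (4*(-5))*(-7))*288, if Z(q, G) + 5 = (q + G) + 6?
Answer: 40320 + 288*I*sqrt(2) ≈ 40320.0 + 407.29*I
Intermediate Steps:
Z(q, G) = 1 + G + q (Z(q, G) = -5 + ((q + G) + 6) = -5 + ((G + q) + 6) = -5 + (6 + G + q) = 1 + G + q)
d(X) = sqrt(4 + X) (d(X) = sqrt(X + (1 + 6 - 3)) = sqrt(X + 4) = sqrt(4 + X))
(d(-6) + (4*(-5))*(-7))*288 = (sqrt(4 - 6) + (4*(-5))*(-7))*288 = (sqrt(-2) - 20*(-7))*288 = (I*sqrt(2) + 140)*288 = (140 + I*sqrt(2))*288 = 40320 + 288*I*sqrt(2)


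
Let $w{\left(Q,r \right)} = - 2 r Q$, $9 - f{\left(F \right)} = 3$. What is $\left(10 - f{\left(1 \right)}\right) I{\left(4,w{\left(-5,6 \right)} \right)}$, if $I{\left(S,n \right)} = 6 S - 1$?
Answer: $92$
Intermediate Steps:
$f{\left(F \right)} = 6$ ($f{\left(F \right)} = 9 - 3 = 6$)
$w{\left(Q,r \right)} = - 2 Q r$
$I{\left(S,n \right)} = -1 + 6 S$
$\left(10 - f{\left(1 \right)}\right) I{\left(4,w{\left(-5,6 \right)} \right)} = \left(10 - 6\right) \left(-1 + 6 \cdot 4\right) = \left(10 - 6\right) \left(-1 + 24\right) = 4 \cdot 23 = 92$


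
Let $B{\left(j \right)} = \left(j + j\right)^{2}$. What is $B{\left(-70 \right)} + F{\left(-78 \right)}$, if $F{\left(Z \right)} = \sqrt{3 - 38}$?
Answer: $19600 + i \sqrt{35} \approx 19600.0 + 5.9161 i$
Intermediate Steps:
$F{\left(Z \right)} = i \sqrt{35}$ ($F{\left(Z \right)} = \sqrt{-35} = i \sqrt{35}$)
$B{\left(j \right)} = 4 j^{2}$ ($B{\left(j \right)} = \left(2 j\right)^{2} = 4 j^{2}$)
$B{\left(-70 \right)} + F{\left(-78 \right)} = 4 \left(-70\right)^{2} + i \sqrt{35} = 4 \cdot 4900 + i \sqrt{35} = 19600 + i \sqrt{35}$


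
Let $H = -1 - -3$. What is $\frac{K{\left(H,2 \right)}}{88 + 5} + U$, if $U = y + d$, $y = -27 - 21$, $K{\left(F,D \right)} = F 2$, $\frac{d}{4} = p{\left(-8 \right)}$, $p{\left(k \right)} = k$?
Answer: $- \frac{7436}{93} \approx -79.957$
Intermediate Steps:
$H = 2$ ($H = -1 + 3 = 2$)
$d = -32$ ($d = 4 \left(-8\right) = -32$)
$K{\left(F,D \right)} = 2 F$
$y = -48$ ($y = -27 - 21 = -48$)
$U = -80$ ($U = -48 - 32 = -80$)
$\frac{K{\left(H,2 \right)}}{88 + 5} + U = \frac{2 \cdot 2}{88 + 5} - 80 = \frac{1}{93} \cdot 4 - 80 = \frac{4}{93} - 80 = - \frac{7436}{93}$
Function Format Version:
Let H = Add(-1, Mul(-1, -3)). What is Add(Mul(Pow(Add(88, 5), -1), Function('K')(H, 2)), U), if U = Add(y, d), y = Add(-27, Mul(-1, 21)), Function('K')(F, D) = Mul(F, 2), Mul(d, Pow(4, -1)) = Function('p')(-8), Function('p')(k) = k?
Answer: Rational(-7436, 93) ≈ -79.957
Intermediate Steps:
H = 2 (H = Add(-1, 3) = 2)
d = -32 (d = Mul(4, -8) = -32)
Function('K')(F, D) = Mul(2, F)
y = -48 (y = Add(-27, -21) = -48)
U = -80 (U = Add(-48, -32) = -80)
Add(Mul(Pow(Add(88, 5), -1), Function('K')(H, 2)), U) = Add(Mul(Pow(Add(88, 5), -1), Mul(2, 2)), -80) = Add(Mul(Pow(93, -1), 4), -80) = Add(Mul(Rational(1, 93), 4), -80) = Add(Rational(4, 93), -80) = Rational(-7436, 93)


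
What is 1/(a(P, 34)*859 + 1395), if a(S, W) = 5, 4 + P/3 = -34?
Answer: 1/5690 ≈ 0.00017575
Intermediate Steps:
P = -114 (P = -12 + 3*(-34) = -12 - 102 = -114)
1/(a(P, 34)*859 + 1395) = 1/(5*859 + 1395) = 1/(4295 + 1395) = 1/5690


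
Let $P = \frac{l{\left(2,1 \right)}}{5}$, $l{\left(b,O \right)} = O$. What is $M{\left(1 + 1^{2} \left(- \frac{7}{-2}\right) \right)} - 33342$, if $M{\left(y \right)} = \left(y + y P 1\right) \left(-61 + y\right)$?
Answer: $- \frac{336471}{10} \approx -33647.0$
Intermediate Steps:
$P = \frac{1}{5}$ ($P = 1 \cdot \frac{1}{5} = \frac{1}{5} \approx 0.2$)
$M{\left(y \right)} = \frac{6 y \left(-61 + y\right)}{5}$ ($M{\left(y \right)} = \left(y + y \frac{1}{5} \cdot 1\right) \left(-61 + y\right) = \left(y + \frac{y}{5} \cdot 1\right) \left(-61 + y\right) = \left(y + \frac{y}{5}\right) \left(-61 + y\right) = \frac{6 y}{5} \left(-61 + y\right) = \frac{6 y \left(-61 + y\right)}{5}$)
$M{\left(1 + 1^{2} \left(- \frac{7}{-2}\right) \right)} - 33342 = \frac{6 \left(1 + 1^{2} \left(- \frac{7}{-2}\right)\right) \left(-61 + \left(1 + 1^{2} \left(- \frac{7}{-2}\right)\right)\right)}{5} - 33342 = \frac{6 \left(1 + 1 \left(\left(-7\right) \left(- \frac{1}{2}\right)\right)\right) \left(-61 + \left(1 + 1 \left(\left(-7\right) \left(- \frac{1}{2}\right)\right)\right)\right)}{5} - 33342 = \frac{6 \left(1 + 1 \cdot \frac{7}{2}\right) \left(-61 + \left(1 + 1 \cdot \frac{7}{2}\right)\right)}{5} - 33342 = \frac{6 \left(1 + \frac{7}{2}\right) \left(-61 + \left(1 + \frac{7}{2}\right)\right)}{5} - 33342 = \frac{6}{5} \cdot \frac{9}{2} \left(-61 + \frac{9}{2}\right) - 33342 = \frac{6}{5} \cdot \frac{9}{2} \left(- \frac{113}{2}\right) - 33342 = - \frac{3051}{10} - 33342 = - \frac{336471}{10}$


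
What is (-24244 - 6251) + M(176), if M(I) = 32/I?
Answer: -335443/11 ≈ -30495.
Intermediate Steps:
(-24244 - 6251) + M(176) = (-24244 - 6251) + 32/176 = -30495 + 32*(1/176) = -30495 + 2/11 = -335443/11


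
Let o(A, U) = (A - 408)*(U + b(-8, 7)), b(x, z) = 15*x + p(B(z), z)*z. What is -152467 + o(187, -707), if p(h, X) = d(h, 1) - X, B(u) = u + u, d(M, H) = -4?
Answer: 47317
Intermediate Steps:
B(u) = 2*u
p(h, X) = -4 - X
b(x, z) = 15*x + z*(-4 - z) (b(x, z) = 15*x + (-4 - z)*z = 15*x + z*(-4 - z))
o(A, U) = (-408 + A)*(-197 + U) (o(A, U) = (A - 408)*(U + (15*(-8) - 1*7*(4 + 7))) = (-408 + A)*(U + (-120 - 1*7*11)) = (-408 + A)*(U + (-120 - 77)) = (-408 + A)*(U - 197) = (-408 + A)*(-197 + U))
-152467 + o(187, -707) = -152467 + (80376 - 408*(-707) - 197*187 + 187*(-707)) = -152467 + (80376 + 288456 - 36839 - 132209) = -152467 + 199784 = 47317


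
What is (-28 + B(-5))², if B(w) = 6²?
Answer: 64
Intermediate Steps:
B(w) = 36
(-28 + B(-5))² = (-28 + 36)² = 8² = 64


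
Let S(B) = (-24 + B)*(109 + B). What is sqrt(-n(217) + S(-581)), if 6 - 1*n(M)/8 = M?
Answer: 4*sqrt(17953) ≈ 535.96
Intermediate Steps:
n(M) = 48 - 8*M
sqrt(-n(217) + S(-581)) = sqrt(-(48 - 8*217) + (-2616 + (-581)**2 + 85*(-581))) = sqrt(-(48 - 1736) + (-2616 + 337561 - 49385)) = sqrt(-1*(-1688) + 285560) = sqrt(1688 + 285560) = sqrt(287248) = 4*sqrt(17953)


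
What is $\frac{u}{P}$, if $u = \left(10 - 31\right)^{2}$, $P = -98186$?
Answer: $- \frac{441}{98186} \approx -0.0044915$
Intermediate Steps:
$u = 441$ ($u = \left(-21\right)^{2} = 441$)
$\frac{u}{P} = \frac{441}{-98186} = 441 \left(- \frac{1}{98186}\right) = - \frac{441}{98186}$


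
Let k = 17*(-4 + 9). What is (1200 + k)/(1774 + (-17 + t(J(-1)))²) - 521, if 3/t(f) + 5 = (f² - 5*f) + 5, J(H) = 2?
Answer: -4330101/8321 ≈ -520.38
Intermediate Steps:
t(f) = 3/(f² - 5*f) (t(f) = 3/(-5 + ((f² - 5*f) + 5)) = 3/(-5 + (5 + f² - 5*f)) = 3/(f² - 5*f))
k = 85 (k = 17*5 = 85)
(1200 + k)/(1774 + (-17 + t(J(-1)))²) - 521 = (1200 + 85)/(1774 + (-17 + 3/(2*(-5 + 2)))²) - 521 = 1285/(1774 + (-17 + 3*(½)/(-3))²) - 521 = 1285/(1774 + (-17 + 3*(½)*(-⅓))²) - 521 = 1285/(1774 + (-17 - ½)²) - 521 = 1285/(1774 + (-35/2)²) - 521 = 1285/(1774 + 1225/4) - 521 = 1285/(8321/4) - 521 = 1285*(4/8321) - 521 = 5140/8321 - 521 = -4330101/8321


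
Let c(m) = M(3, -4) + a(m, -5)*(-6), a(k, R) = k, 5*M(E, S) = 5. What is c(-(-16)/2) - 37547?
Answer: -37594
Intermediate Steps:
M(E, S) = 1 (M(E, S) = (1/5)*5 = 1)
c(m) = 1 - 6*m (c(m) = 1 + m*(-6) = 1 - 6*m)
c(-(-16)/2) - 37547 = (1 - (-24)*(-4/2)) - 37547 = (1 - (-24)*(-4*1/2)) - 37547 = (1 - (-24)*(-2)) - 37547 = (1 - 6*8) - 37547 = (1 - 48) - 37547 = -47 - 37547 = -37594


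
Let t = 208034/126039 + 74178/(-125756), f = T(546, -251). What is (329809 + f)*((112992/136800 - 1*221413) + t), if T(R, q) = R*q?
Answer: -53554888010284312419337/1254804371650 ≈ -4.2680e+10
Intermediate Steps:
f = -137046 (f = 546*(-251) = -137046)
t = 8406101381/7925080242 (t = 208034*(1/126039) + 74178*(-1/125756) = 208034/126039 - 37089/62878 = 8406101381/7925080242 ≈ 1.0607)
(329809 + f)*((112992/136800 - 1*221413) + t) = (329809 - 137046)*((112992/136800 - 1*221413) + 8406101381/7925080242) = 192763*((112992*(1/136800) - 221413) + 8406101381/7925080242) = 192763*((1177/1425 - 221413) + 8406101381/7925080242) = 192763*(-315512348/1425 + 8406101381/7925080242) = 192763*(-277827632949706699/1254804371650) = -53554888010284312419337/1254804371650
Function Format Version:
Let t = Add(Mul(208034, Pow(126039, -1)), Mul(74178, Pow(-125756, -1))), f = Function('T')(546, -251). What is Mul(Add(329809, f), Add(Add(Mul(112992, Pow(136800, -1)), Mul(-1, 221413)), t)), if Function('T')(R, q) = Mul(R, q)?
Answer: Rational(-53554888010284312419337, 1254804371650) ≈ -4.2680e+10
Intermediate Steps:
f = -137046 (f = Mul(546, -251) = -137046)
t = Rational(8406101381, 7925080242) (t = Add(Mul(208034, Rational(1, 126039)), Mul(74178, Rational(-1, 125756))) = Add(Rational(208034, 126039), Rational(-37089, 62878)) = Rational(8406101381, 7925080242) ≈ 1.0607)
Mul(Add(329809, f), Add(Add(Mul(112992, Pow(136800, -1)), Mul(-1, 221413)), t)) = Mul(Add(329809, -137046), Add(Add(Mul(112992, Pow(136800, -1)), Mul(-1, 221413)), Rational(8406101381, 7925080242))) = Mul(192763, Add(Add(Mul(112992, Rational(1, 136800)), -221413), Rational(8406101381, 7925080242))) = Mul(192763, Add(Add(Rational(1177, 1425), -221413), Rational(8406101381, 7925080242))) = Mul(192763, Add(Rational(-315512348, 1425), Rational(8406101381, 7925080242))) = Mul(192763, Rational(-277827632949706699, 1254804371650)) = Rational(-53554888010284312419337, 1254804371650)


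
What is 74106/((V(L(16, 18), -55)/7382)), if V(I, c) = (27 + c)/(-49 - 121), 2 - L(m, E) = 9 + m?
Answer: 23249645910/7 ≈ 3.3214e+9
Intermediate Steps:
L(m, E) = -7 - m (L(m, E) = 2 - (9 + m) = 2 + (-9 - m) = -7 - m)
V(I, c) = -27/170 - c/170 (V(I, c) = (27 + c)/(-170) = (27 + c)*(-1/170) = -27/170 - c/170)
74106/((V(L(16, 18), -55)/7382)) = 74106/(((-27/170 - 1/170*(-55))/7382)) = 74106/(((-27/170 + 11/34)*(1/7382))) = 74106/(((14/85)*(1/7382))) = 74106/(7/313735) = 74106*(313735/7) = 23249645910/7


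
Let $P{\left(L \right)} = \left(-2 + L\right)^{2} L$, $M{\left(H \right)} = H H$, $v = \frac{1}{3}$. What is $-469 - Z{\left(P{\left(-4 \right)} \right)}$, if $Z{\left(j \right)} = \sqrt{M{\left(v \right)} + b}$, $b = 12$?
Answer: $-469 - \frac{\sqrt{109}}{3} \approx -472.48$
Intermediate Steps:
$v = \frac{1}{3} \approx 0.33333$
$M{\left(H \right)} = H^{2}$
$P{\left(L \right)} = L \left(-2 + L\right)^{2}$
$Z{\left(j \right)} = \frac{\sqrt{109}}{3}$ ($Z{\left(j \right)} = \sqrt{\left(\frac{1}{3}\right)^{2} + 12} = \sqrt{\frac{1}{9} + 12} = \sqrt{\frac{109}{9}} = \frac{\sqrt{109}}{3}$)
$-469 - Z{\left(P{\left(-4 \right)} \right)} = -469 - \frac{\sqrt{109}}{3}$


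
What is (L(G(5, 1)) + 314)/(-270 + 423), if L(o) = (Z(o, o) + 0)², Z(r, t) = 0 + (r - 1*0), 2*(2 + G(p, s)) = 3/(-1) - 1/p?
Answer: 8174/3825 ≈ 2.1370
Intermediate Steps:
G(p, s) = -7/2 - 1/(2*p) (G(p, s) = -2 + (3/(-1) - 1/p)/2 = -2 + (3*(-1) - 1/p)/2 = -2 + (-3 - 1/p)/2 = -2 + (-3/2 - 1/(2*p)) = -7/2 - 1/(2*p))
Z(r, t) = r (Z(r, t) = 0 + (r + 0) = 0 + r = r)
L(o) = o² (L(o) = (o + 0)² = o²)
(L(G(5, 1)) + 314)/(-270 + 423) = (((½)*(-1 - 7*5)/5)² + 314)/(-270 + 423) = (((½)*(⅕)*(-1 - 35))² + 314)/153 = (((½)*(⅕)*(-36))² + 314)*(1/153) = ((-18/5)² + 314)*(1/153) = (324/25 + 314)*(1/153) = (8174/25)*(1/153) = 8174/3825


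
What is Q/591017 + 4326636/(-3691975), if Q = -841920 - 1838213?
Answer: -104639491273/18336302425 ≈ -5.7067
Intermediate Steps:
Q = -2680133
Q/591017 + 4326636/(-3691975) = -2680133/591017 + 4326636/(-3691975) = -2680133*1/591017 + 4326636*(-1/3691975) = -2680133/591017 - 254508/217175 = -104639491273/18336302425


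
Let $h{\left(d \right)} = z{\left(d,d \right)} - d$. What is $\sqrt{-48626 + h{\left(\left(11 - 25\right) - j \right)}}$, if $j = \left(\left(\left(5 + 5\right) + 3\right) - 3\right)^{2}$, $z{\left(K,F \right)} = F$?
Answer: $i \sqrt{48626} \approx 220.51 i$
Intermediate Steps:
$j = 100$ ($j = \left(\left(10 + 3\right) - 3\right)^{2} = \left(13 - 3\right)^{2} = 10^{2} = 100$)
$h{\left(d \right)} = 0$ ($h{\left(d \right)} = d - d = 0$)
$\sqrt{-48626 + h{\left(\left(11 - 25\right) - j \right)}} = \sqrt{-48626 + 0} = \sqrt{-48626} = i \sqrt{48626}$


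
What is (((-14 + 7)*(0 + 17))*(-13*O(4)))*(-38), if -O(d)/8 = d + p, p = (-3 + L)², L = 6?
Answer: 6113744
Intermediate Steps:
p = 9 (p = (-3 + 6)² = 3² = 9)
O(d) = -72 - 8*d (O(d) = -8*(d + 9) = -8*(9 + d) = -72 - 8*d)
(((-14 + 7)*(0 + 17))*(-13*O(4)))*(-38) = (((-14 + 7)*(0 + 17))*(-13*(-72 - 8*4)))*(-38) = ((-7*17)*(-13*(-72 - 32)))*(-38) = -(-1547)*(-104)*(-38) = -119*1352*(-38) = -160888*(-38) = 6113744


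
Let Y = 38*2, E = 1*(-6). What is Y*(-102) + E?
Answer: -7758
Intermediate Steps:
E = -6
Y = 76
Y*(-102) + E = 76*(-102) - 6 = -7752 - 6 = -7758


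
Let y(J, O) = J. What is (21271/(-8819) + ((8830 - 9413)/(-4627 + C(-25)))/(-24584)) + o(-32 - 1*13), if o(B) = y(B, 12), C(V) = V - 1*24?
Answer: -48065589156261/1013786240096 ≈ -47.412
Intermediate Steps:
C(V) = -24 + V (C(V) = V - 24 = -24 + V)
o(B) = B
(21271/(-8819) + ((8830 - 9413)/(-4627 + C(-25)))/(-24584)) + o(-32 - 1*13) = (21271/(-8819) + ((8830 - 9413)/(-4627 + (-24 - 25)))/(-24584)) + (-32 - 1*13) = (21271*(-1/8819) - 583/(-4627 - 49)*(-1/24584)) + (-32 - 13) = (-21271/8819 - 583/(-4676)*(-1/24584)) - 45 = (-21271/8819 - 583*(-1/4676)*(-1/24584)) - 45 = (-21271/8819 + (583/4676)*(-1/24584)) - 45 = (-21271/8819 - 583/114954784) - 45 = -2445208351941/1013786240096 - 45 = -48065589156261/1013786240096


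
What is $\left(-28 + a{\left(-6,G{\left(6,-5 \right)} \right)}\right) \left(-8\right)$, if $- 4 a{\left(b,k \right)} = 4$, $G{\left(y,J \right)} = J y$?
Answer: $232$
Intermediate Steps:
$a{\left(b,k \right)} = -1$ ($a{\left(b,k \right)} = \left(- \frac{1}{4}\right) 4 = -1$)
$\left(-28 + a{\left(-6,G{\left(6,-5 \right)} \right)}\right) \left(-8\right) = \left(-28 - 1\right) \left(-8\right) = \left(-29\right) \left(-8\right) = 232$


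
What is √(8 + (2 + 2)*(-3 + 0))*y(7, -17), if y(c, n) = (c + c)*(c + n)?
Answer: -280*I ≈ -280.0*I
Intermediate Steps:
y(c, n) = 2*c*(c + n) (y(c, n) = (2*c)*(c + n) = 2*c*(c + n))
√(8 + (2 + 2)*(-3 + 0))*y(7, -17) = √(8 + (2 + 2)*(-3 + 0))*(2*7*(7 - 17)) = √(8 + 4*(-3))*(2*7*(-10)) = √(8 - 12)*(-140) = √(-4)*(-140) = (2*I)*(-140) = -280*I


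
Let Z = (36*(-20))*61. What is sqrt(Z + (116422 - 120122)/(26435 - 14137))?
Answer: I*sqrt(1660635403570)/6149 ≈ 209.57*I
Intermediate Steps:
Z = -43920 (Z = -720*61 = -43920)
sqrt(Z + (116422 - 120122)/(26435 - 14137)) = sqrt(-43920 + (116422 - 120122)/(26435 - 14137)) = sqrt(-43920 - 3700/12298) = sqrt(-43920 - 3700*1/12298) = sqrt(-43920 - 1850/6149) = sqrt(-270065930/6149) = I*sqrt(1660635403570)/6149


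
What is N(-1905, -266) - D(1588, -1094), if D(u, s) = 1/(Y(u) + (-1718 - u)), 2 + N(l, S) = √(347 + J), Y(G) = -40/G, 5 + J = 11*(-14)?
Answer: -2624587/1312492 + 2*√47 ≈ 11.712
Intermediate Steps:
J = -159 (J = -5 + 11*(-14) = -5 - 154 = -159)
N(l, S) = -2 + 2*√47 (N(l, S) = -2 + √(347 - 159) = -2 + √188 = -2 + 2*√47)
D(u, s) = 1/(-1718 - u - 40/u) (D(u, s) = 1/(-40/u + (-1718 - u)) = 1/(-1718 - u - 40/u))
N(-1905, -266) - D(1588, -1094) = (-2 + 2*√47) - (-1)*1588/(40 + 1588*(1718 + 1588)) = (-2 + 2*√47) - (-1)*1588/(40 + 1588*3306) = (-2 + 2*√47) - (-1)*1588/(40 + 5249928) = (-2 + 2*√47) - (-1)*1588/5249968 = (-2 + 2*√47) - 1*(-397/1312492) = (-2 + 2*√47) + 397/1312492 = -2624587/1312492 + 2*√47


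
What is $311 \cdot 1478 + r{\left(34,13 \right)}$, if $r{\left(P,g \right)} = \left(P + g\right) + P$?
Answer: $459739$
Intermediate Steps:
$r{\left(P,g \right)} = g + 2 P$
$311 \cdot 1478 + r{\left(34,13 \right)} = 311 \cdot 1478 + \left(13 + 2 \cdot 34\right) = 459658 + \left(13 + 68\right) = 459658 + 81 = 459739$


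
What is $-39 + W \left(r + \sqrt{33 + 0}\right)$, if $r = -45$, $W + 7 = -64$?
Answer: $3156 - 71 \sqrt{33} \approx 2748.1$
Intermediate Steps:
$W = -71$ ($W = -7 - 64 = -71$)
$-39 + W \left(r + \sqrt{33 + 0}\right) = -39 - 71 \left(-45 + \sqrt{33 + 0}\right) = -39 - 71 \left(-45 + \sqrt{33}\right) = -39 + \left(3195 - 71 \sqrt{33}\right) = 3156 - 71 \sqrt{33}$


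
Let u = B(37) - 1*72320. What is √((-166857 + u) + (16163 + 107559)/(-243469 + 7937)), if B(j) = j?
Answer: I*√3316599472112366/117766 ≈ 489.02*I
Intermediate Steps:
u = -72283 (u = 37 - 1*72320 = 37 - 72320 = -72283)
√((-166857 + u) + (16163 + 107559)/(-243469 + 7937)) = √((-166857 - 72283) + (16163 + 107559)/(-243469 + 7937)) = √(-239140 + 123722/(-235532)) = √(-239140 + 123722*(-1/235532)) = √(-239140 - 61861/117766) = √(-28162623101/117766) = I*√3316599472112366/117766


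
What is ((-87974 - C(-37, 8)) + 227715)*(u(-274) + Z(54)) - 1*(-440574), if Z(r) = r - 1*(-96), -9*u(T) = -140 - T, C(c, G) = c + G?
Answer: 19325054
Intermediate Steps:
C(c, G) = G + c
u(T) = 140/9 + T/9 (u(T) = -(-140 - T)/9 = 140/9 + T/9)
Z(r) = 96 + r (Z(r) = r + 96 = 96 + r)
((-87974 - C(-37, 8)) + 227715)*(u(-274) + Z(54)) - 1*(-440574) = ((-87974 - (8 - 37)) + 227715)*((140/9 + (⅑)*(-274)) + (96 + 54)) - 1*(-440574) = ((-87974 - 1*(-29)) + 227715)*((140/9 - 274/9) + 150) + 440574 = ((-87974 + 29) + 227715)*(-134/9 + 150) + 440574 = (-87945 + 227715)*(1216/9) + 440574 = 139770*(1216/9) + 440574 = 18884480 + 440574 = 19325054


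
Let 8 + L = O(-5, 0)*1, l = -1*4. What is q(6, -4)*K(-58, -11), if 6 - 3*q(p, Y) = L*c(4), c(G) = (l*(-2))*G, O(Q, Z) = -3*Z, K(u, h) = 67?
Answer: 17554/3 ≈ 5851.3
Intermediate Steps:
l = -4
c(G) = 8*G (c(G) = (-4*(-2))*G = 8*G)
L = -8 (L = -8 - 3*0*1 = -8 + 0*1 = -8 + 0 = -8)
q(p, Y) = 262/3 (q(p, Y) = 2 - (-8)*8*4/3 = 2 - (-8)*32/3 = 2 - 1/3*(-256) = 2 + 256/3 = 262/3)
q(6, -4)*K(-58, -11) = (262/3)*67 = 17554/3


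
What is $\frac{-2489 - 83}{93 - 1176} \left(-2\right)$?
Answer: $- \frac{5144}{1083} \approx -4.7498$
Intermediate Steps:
$\frac{-2489 - 83}{93 - 1176} \left(-2\right) = - \frac{2572}{-1083} \left(-2\right) = \left(-2572\right) \left(- \frac{1}{1083}\right) \left(-2\right) = \frac{2572}{1083} \left(-2\right) = - \frac{5144}{1083}$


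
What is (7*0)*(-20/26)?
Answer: 0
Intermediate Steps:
(7*0)*(-20/26) = 0*(-20*1/26) = 0*(-10/13) = 0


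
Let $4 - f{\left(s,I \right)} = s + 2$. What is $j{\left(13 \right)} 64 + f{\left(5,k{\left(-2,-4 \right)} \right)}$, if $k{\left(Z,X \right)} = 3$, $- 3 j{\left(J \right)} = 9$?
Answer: $-195$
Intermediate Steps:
$j{\left(J \right)} = -3$ ($j{\left(J \right)} = \left(- \frac{1}{3}\right) 9 = -3$)
$f{\left(s,I \right)} = 2 - s$ ($f{\left(s,I \right)} = 4 - \left(s + 2\right) = 4 - \left(2 + s\right) = 2 - s$)
$j{\left(13 \right)} 64 + f{\left(5,k{\left(-2,-4 \right)} \right)} = \left(-3\right) 64 + \left(2 - 5\right) = -192 + \left(2 - 5\right) = -192 - 3 = -195$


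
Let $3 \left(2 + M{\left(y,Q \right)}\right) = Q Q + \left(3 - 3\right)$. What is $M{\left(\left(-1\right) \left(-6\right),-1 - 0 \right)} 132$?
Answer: $-220$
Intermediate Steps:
$M{\left(y,Q \right)} = -2 + \frac{Q^{2}}{3}$ ($M{\left(y,Q \right)} = -2 + \frac{Q Q + \left(3 - 3\right)}{3} = -2 + \frac{Q^{2} + 0}{3} = -2 + \frac{Q^{2}}{3}$)
$M{\left(\left(-1\right) \left(-6\right),-1 - 0 \right)} 132 = \left(-2 + \frac{\left(-1 - 0\right)^{2}}{3}\right) 132 = \left(-2 + \frac{\left(-1 + 0\right)^{2}}{3}\right) 132 = \left(-2 + \frac{\left(-1\right)^{2}}{3}\right) 132 = \left(-2 + \frac{1}{3} \cdot 1\right) 132 = \left(-2 + \frac{1}{3}\right) 132 = \left(- \frac{5}{3}\right) 132 = -220$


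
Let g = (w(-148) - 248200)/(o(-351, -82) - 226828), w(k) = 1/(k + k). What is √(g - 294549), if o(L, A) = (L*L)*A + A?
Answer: I*√43023970166291081455746/382187504 ≈ 542.72*I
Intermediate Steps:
w(k) = 1/(2*k)
o(L, A) = A + A*L² (o(L, A) = L²*A + A = A*L² + A = A + A*L²)
g = 73467201/3057500032 (g = ((½)/(-148) - 248200)/(-82*(1 + (-351)²) - 226828) = ((½)*(-1/148) - 248200)/(-82*(1 + 123201) - 226828) = (-1/296 - 248200)/(-82*123202 - 226828) = -73467201/(296*(-10102564 - 226828)) = -73467201/296/(-10329392) = -73467201/296*(-1/10329392) = 73467201/3057500032 ≈ 0.024029)
√(g - 294549) = √(73467201/3057500032 - 294549) = √(-900583503458367/3057500032) = I*√43023970166291081455746/382187504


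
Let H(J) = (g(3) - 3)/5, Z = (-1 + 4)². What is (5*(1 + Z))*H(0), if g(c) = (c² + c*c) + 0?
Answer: 150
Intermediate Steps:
Z = 9 (Z = 3² = 9)
g(c) = 2*c² (g(c) = (c² + c²) + 0 = 2*c² + 0 = 2*c²)
H(J) = 3 (H(J) = (2*3² - 3)/5 = (2*9 - 3)/5 = (18 - 3)/5 = (⅕)*15 = 3)
(5*(1 + Z))*H(0) = (5*(1 + 9))*3 = (5*10)*3 = 50*3 = 150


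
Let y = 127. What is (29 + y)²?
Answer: 24336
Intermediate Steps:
(29 + y)² = (29 + 127)² = 156² = 24336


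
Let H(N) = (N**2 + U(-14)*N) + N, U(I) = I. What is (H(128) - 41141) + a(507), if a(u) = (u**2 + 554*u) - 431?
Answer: 511075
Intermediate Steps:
a(u) = -431 + u**2 + 554*u
H(N) = N**2 - 13*N (H(N) = (N**2 - 14*N) + N = N**2 - 13*N)
(H(128) - 41141) + a(507) = (128*(-13 + 128) - 41141) + (-431 + 507**2 + 554*507) = (128*115 - 41141) + (-431 + 257049 + 280878) = (14720 - 41141) + 537496 = -26421 + 537496 = 511075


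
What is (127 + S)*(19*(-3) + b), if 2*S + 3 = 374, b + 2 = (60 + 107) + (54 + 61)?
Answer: 139375/2 ≈ 69688.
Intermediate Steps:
b = 280 (b = -2 + ((60 + 107) + (54 + 61)) = -2 + (167 + 115) = -2 + 282 = 280)
S = 371/2 (S = -3/2 + (½)*374 = -3/2 + 187 = 371/2 ≈ 185.50)
(127 + S)*(19*(-3) + b) = (127 + 371/2)*(19*(-3) + 280) = 625*(-57 + 280)/2 = (625/2)*223 = 139375/2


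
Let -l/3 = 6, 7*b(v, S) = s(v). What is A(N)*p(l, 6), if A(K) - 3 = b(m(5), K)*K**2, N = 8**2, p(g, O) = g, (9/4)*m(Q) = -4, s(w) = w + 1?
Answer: 8138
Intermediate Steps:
s(w) = 1 + w
m(Q) = -16/9 (m(Q) = (4/9)*(-4) = -16/9)
b(v, S) = 1/7 + v/7 (b(v, S) = (1 + v)/7 = 1/7 + v/7)
l = -18 (l = -3*6 = -18)
N = 64
A(K) = 3 - K**2/9 (A(K) = 3 + (1/7 + (1/7)*(-16/9))*K**2 = 3 + (1/7 - 16/63)*K**2 = 3 - K**2/9)
A(N)*p(l, 6) = (3 - 1/9*64**2)*(-18) = (3 - 1/9*4096)*(-18) = (3 - 4096/9)*(-18) = -4069/9*(-18) = 8138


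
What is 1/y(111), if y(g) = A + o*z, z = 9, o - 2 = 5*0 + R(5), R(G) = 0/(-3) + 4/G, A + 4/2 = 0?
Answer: 5/116 ≈ 0.043103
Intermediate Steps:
A = -2 (A = -2 + 0 = -2)
R(G) = 4/G (R(G) = 0*(-⅓) + 4/G = 0 + 4/G = 4/G)
o = 14/5 (o = 2 + (5*0 + 4/5) = 2 + (0 + 4*(⅕)) = 2 + (0 + ⅘) = 2 + ⅘ = 14/5 ≈ 2.8000)
y(g) = 116/5 (y(g) = -2 + (14/5)*9 = -2 + 126/5 = 116/5)
1/y(111) = 1/(116/5) = 5/116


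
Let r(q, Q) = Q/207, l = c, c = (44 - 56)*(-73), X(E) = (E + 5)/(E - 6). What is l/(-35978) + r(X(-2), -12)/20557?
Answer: -621345610/25516191237 ≈ -0.024351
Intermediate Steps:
X(E) = (5 + E)/(-6 + E)
c = 876 (c = -12*(-73) = 876)
l = 876
r(q, Q) = Q/207 (r(q, Q) = Q*(1/207) = Q/207)
l/(-35978) + r(X(-2), -12)/20557 = 876/(-35978) + ((1/207)*(-12))/20557 = 876*(-1/35978) - 4/69*1/20557 = -438/17989 - 4/1418433 = -621345610/25516191237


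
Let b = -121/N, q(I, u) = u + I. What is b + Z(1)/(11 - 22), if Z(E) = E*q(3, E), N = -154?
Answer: 65/154 ≈ 0.42208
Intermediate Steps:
q(I, u) = I + u
b = 11/14 (b = -121/(-154) = -121*(-1/154) = 11/14 ≈ 0.78571)
Z(E) = E*(3 + E)
b + Z(1)/(11 - 22) = 11/14 + (1*(3 + 1))/(11 - 22) = 11/14 + (1*4)/(-11) = 11/14 + 4*(-1/11) = 11/14 - 4/11 = 65/154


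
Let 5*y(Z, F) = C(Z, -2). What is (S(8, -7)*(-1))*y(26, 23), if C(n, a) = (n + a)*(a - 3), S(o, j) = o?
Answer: 192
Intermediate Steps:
C(n, a) = (-3 + a)*(a + n) (C(n, a) = (a + n)*(-3 + a) = (-3 + a)*(a + n))
y(Z, F) = 2 - Z (y(Z, F) = ((-2)² - 3*(-2) - 3*Z - 2*Z)/5 = (4 + 6 - 3*Z - 2*Z)/5 = (10 - 5*Z)/5 = 2 - Z)
(S(8, -7)*(-1))*y(26, 23) = (8*(-1))*(2 - 1*26) = -8*(2 - 26) = -8*(-24) = 192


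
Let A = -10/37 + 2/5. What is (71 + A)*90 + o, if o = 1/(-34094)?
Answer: 8075572991/1261478 ≈ 6401.7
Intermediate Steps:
A = 24/185 (A = -10*1/37 + 2*(⅕) = -10/37 + ⅖ = 24/185 ≈ 0.12973)
o = -1/34094 ≈ -2.9331e-5
(71 + A)*90 + o = (71 + 24/185)*90 - 1/34094 = (13159/185)*90 - 1/34094 = 236862/37 - 1/34094 = 8075572991/1261478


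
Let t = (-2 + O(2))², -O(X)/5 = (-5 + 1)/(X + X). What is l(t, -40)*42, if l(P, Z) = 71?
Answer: 2982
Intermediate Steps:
O(X) = 10/X (O(X) = -5*(-5 + 1)/(X + X) = -(-20)/(2*X) = -(-20)*1/(2*X) = -(-10)/X = 10/X)
t = 9 (t = (-2 + 10/2)² = (-2 + 10*(½))² = (-2 + 5)² = 3² = 9)
l(t, -40)*42 = 71*42 = 2982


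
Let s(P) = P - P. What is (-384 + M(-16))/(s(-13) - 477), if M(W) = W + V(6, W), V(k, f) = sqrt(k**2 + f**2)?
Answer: 400/477 - 2*sqrt(73)/477 ≈ 0.80275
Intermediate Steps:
V(k, f) = sqrt(f**2 + k**2)
M(W) = W + sqrt(36 + W**2) (M(W) = W + sqrt(W**2 + 6**2) = W + sqrt(W**2 + 36) = W + sqrt(36 + W**2))
s(P) = 0
(-384 + M(-16))/(s(-13) - 477) = (-384 + (-16 + sqrt(36 + (-16)**2)))/(0 - 477) = (-384 + (-16 + sqrt(36 + 256)))/(-477) = (-384 + (-16 + sqrt(292)))*(-1/477) = (-384 + (-16 + 2*sqrt(73)))*(-1/477) = (-400 + 2*sqrt(73))*(-1/477) = 400/477 - 2*sqrt(73)/477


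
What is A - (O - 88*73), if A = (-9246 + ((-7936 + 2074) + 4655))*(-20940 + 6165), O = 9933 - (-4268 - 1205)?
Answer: 154434093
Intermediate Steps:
O = 15406 (O = 9933 - 1*(-5473) = 9933 + 5473 = 15406)
A = 154443075 (A = (-9246 + (-5862 + 4655))*(-14775) = (-9246 - 1207)*(-14775) = -10453*(-14775) = 154443075)
A - (O - 88*73) = 154443075 - (15406 - 88*73) = 154443075 - (15406 - 6424) = 154443075 - 1*8982 = 154443075 - 8982 = 154434093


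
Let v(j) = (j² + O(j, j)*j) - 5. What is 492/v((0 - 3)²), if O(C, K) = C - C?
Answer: 123/19 ≈ 6.4737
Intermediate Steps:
O(C, K) = 0
v(j) = -5 + j² (v(j) = (j² + 0*j) - 5 = (j² + 0) - 5 = j² - 5 = -5 + j²)
492/v((0 - 3)²) = 492/(-5 + ((0 - 3)²)²) = 492/(-5 + ((-3)²)²) = 492/(-5 + 9²) = 492/(-5 + 81) = 492/76 = 492*(1/76) = 123/19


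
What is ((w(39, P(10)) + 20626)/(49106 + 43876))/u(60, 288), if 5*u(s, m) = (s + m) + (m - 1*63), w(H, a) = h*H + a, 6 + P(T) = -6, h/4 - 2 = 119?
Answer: 98725/26639343 ≈ 0.0037060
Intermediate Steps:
h = 484 (h = 8 + 4*119 = 8 + 476 = 484)
P(T) = -12 (P(T) = -6 - 6 = -12)
w(H, a) = a + 484*H (w(H, a) = 484*H + a = a + 484*H)
u(s, m) = -63/5 + s/5 + 2*m/5 (u(s, m) = ((s + m) + (m - 1*63))/5 = ((m + s) + (m - 63))/5 = ((m + s) + (-63 + m))/5 = (-63 + s + 2*m)/5 = -63/5 + s/5 + 2*m/5)
((w(39, P(10)) + 20626)/(49106 + 43876))/u(60, 288) = (((-12 + 484*39) + 20626)/(49106 + 43876))/(-63/5 + (⅕)*60 + (⅖)*288) = (((-12 + 18876) + 20626)/92982)/(-63/5 + 12 + 576/5) = ((18864 + 20626)*(1/92982))/(573/5) = (39490*(1/92982))*(5/573) = (19745/46491)*(5/573) = 98725/26639343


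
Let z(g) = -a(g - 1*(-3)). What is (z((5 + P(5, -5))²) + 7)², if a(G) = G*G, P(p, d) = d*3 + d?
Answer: 2701608529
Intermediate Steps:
P(p, d) = 4*d (P(p, d) = 3*d + d = 4*d)
a(G) = G²
z(g) = -(3 + g)² (z(g) = -(g - 1*(-3))² = -(g + 3)² = -(3 + g)²)
(z((5 + P(5, -5))²) + 7)² = (-(3 + (5 + 4*(-5))²)² + 7)² = (-(3 + (5 - 20)²)² + 7)² = (-(3 + (-15)²)² + 7)² = (-(3 + 225)² + 7)² = (-1*228² + 7)² = (-1*51984 + 7)² = (-51984 + 7)² = (-51977)² = 2701608529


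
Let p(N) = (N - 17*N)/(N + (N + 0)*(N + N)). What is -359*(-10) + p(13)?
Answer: 96914/27 ≈ 3589.4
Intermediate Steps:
p(N) = -16*N/(N + 2*N**2) (p(N) = (-16*N)/(N + N*(2*N)) = (-16*N)/(N + 2*N**2) = -16*N/(N + 2*N**2))
-359*(-10) + p(13) = -359*(-10) - 16/(1 + 2*13) = 3590 - 16/(1 + 26) = 3590 - 16/27 = 96914/27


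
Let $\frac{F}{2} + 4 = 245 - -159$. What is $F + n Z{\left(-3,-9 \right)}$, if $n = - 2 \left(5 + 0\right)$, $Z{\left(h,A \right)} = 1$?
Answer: $790$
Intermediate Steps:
$F = 800$ ($F = -8 + 2 \left(245 - -159\right) = -8 + 2 \left(245 + 159\right) = -8 + 2 \cdot 404 = -8 + 808 = 800$)
$n = -10$ ($n = \left(-2\right) 5 = -10$)
$F + n Z{\left(-3,-9 \right)} = 800 - 10 = 790$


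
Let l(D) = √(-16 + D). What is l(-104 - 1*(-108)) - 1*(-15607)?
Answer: 15607 + 2*I*√3 ≈ 15607.0 + 3.4641*I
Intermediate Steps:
l(-104 - 1*(-108)) - 1*(-15607) = √(-16 + (-104 - 1*(-108))) - 1*(-15607) = √(-16 + (-104 + 108)) + 15607 = √(-16 + 4) + 15607 = √(-12) + 15607 = 2*I*√3 + 15607 = 15607 + 2*I*√3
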